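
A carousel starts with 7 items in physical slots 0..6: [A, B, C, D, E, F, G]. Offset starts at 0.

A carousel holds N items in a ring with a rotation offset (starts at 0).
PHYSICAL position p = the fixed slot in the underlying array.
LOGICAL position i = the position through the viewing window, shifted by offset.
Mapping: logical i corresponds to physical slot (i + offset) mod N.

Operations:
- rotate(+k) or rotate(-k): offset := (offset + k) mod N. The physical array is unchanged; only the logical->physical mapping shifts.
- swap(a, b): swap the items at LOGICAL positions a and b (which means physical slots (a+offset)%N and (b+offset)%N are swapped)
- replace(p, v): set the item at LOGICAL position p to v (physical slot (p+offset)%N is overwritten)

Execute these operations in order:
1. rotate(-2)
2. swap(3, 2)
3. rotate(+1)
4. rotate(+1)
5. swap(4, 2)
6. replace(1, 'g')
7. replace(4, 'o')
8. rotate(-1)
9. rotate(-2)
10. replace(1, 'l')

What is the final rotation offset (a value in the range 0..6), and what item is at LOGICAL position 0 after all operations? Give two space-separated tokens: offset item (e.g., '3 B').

Answer: 4 o

Derivation:
After op 1 (rotate(-2)): offset=5, physical=[A,B,C,D,E,F,G], logical=[F,G,A,B,C,D,E]
After op 2 (swap(3, 2)): offset=5, physical=[B,A,C,D,E,F,G], logical=[F,G,B,A,C,D,E]
After op 3 (rotate(+1)): offset=6, physical=[B,A,C,D,E,F,G], logical=[G,B,A,C,D,E,F]
After op 4 (rotate(+1)): offset=0, physical=[B,A,C,D,E,F,G], logical=[B,A,C,D,E,F,G]
After op 5 (swap(4, 2)): offset=0, physical=[B,A,E,D,C,F,G], logical=[B,A,E,D,C,F,G]
After op 6 (replace(1, 'g')): offset=0, physical=[B,g,E,D,C,F,G], logical=[B,g,E,D,C,F,G]
After op 7 (replace(4, 'o')): offset=0, physical=[B,g,E,D,o,F,G], logical=[B,g,E,D,o,F,G]
After op 8 (rotate(-1)): offset=6, physical=[B,g,E,D,o,F,G], logical=[G,B,g,E,D,o,F]
After op 9 (rotate(-2)): offset=4, physical=[B,g,E,D,o,F,G], logical=[o,F,G,B,g,E,D]
After op 10 (replace(1, 'l')): offset=4, physical=[B,g,E,D,o,l,G], logical=[o,l,G,B,g,E,D]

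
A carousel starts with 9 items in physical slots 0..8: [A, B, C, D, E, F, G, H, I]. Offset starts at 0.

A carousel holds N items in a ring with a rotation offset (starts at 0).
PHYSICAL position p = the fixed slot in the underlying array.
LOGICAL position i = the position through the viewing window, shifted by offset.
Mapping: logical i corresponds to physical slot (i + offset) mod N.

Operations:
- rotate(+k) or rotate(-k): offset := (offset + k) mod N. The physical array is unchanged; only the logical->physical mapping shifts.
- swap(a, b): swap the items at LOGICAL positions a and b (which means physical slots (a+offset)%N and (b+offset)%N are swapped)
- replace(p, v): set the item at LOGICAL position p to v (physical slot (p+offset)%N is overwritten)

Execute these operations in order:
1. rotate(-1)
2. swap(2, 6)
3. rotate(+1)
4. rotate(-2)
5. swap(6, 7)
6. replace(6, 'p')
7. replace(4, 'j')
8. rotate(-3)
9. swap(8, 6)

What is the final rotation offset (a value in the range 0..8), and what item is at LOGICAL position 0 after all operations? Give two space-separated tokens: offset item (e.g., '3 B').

After op 1 (rotate(-1)): offset=8, physical=[A,B,C,D,E,F,G,H,I], logical=[I,A,B,C,D,E,F,G,H]
After op 2 (swap(2, 6)): offset=8, physical=[A,F,C,D,E,B,G,H,I], logical=[I,A,F,C,D,E,B,G,H]
After op 3 (rotate(+1)): offset=0, physical=[A,F,C,D,E,B,G,H,I], logical=[A,F,C,D,E,B,G,H,I]
After op 4 (rotate(-2)): offset=7, physical=[A,F,C,D,E,B,G,H,I], logical=[H,I,A,F,C,D,E,B,G]
After op 5 (swap(6, 7)): offset=7, physical=[A,F,C,D,B,E,G,H,I], logical=[H,I,A,F,C,D,B,E,G]
After op 6 (replace(6, 'p')): offset=7, physical=[A,F,C,D,p,E,G,H,I], logical=[H,I,A,F,C,D,p,E,G]
After op 7 (replace(4, 'j')): offset=7, physical=[A,F,j,D,p,E,G,H,I], logical=[H,I,A,F,j,D,p,E,G]
After op 8 (rotate(-3)): offset=4, physical=[A,F,j,D,p,E,G,H,I], logical=[p,E,G,H,I,A,F,j,D]
After op 9 (swap(8, 6)): offset=4, physical=[A,D,j,F,p,E,G,H,I], logical=[p,E,G,H,I,A,D,j,F]

Answer: 4 p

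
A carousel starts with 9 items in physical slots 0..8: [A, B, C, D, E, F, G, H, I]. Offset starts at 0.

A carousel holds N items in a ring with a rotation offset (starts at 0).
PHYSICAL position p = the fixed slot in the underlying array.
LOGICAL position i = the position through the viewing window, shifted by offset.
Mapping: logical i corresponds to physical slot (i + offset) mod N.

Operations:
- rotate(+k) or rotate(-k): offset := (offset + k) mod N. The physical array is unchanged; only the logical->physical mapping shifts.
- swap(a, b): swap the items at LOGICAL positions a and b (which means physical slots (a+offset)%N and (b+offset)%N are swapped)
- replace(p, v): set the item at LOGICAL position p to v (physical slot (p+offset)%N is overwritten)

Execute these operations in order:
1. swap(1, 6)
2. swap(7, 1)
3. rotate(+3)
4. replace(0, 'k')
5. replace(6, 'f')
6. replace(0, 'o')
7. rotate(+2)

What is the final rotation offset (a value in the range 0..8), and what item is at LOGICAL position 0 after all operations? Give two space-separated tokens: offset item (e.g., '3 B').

After op 1 (swap(1, 6)): offset=0, physical=[A,G,C,D,E,F,B,H,I], logical=[A,G,C,D,E,F,B,H,I]
After op 2 (swap(7, 1)): offset=0, physical=[A,H,C,D,E,F,B,G,I], logical=[A,H,C,D,E,F,B,G,I]
After op 3 (rotate(+3)): offset=3, physical=[A,H,C,D,E,F,B,G,I], logical=[D,E,F,B,G,I,A,H,C]
After op 4 (replace(0, 'k')): offset=3, physical=[A,H,C,k,E,F,B,G,I], logical=[k,E,F,B,G,I,A,H,C]
After op 5 (replace(6, 'f')): offset=3, physical=[f,H,C,k,E,F,B,G,I], logical=[k,E,F,B,G,I,f,H,C]
After op 6 (replace(0, 'o')): offset=3, physical=[f,H,C,o,E,F,B,G,I], logical=[o,E,F,B,G,I,f,H,C]
After op 7 (rotate(+2)): offset=5, physical=[f,H,C,o,E,F,B,G,I], logical=[F,B,G,I,f,H,C,o,E]

Answer: 5 F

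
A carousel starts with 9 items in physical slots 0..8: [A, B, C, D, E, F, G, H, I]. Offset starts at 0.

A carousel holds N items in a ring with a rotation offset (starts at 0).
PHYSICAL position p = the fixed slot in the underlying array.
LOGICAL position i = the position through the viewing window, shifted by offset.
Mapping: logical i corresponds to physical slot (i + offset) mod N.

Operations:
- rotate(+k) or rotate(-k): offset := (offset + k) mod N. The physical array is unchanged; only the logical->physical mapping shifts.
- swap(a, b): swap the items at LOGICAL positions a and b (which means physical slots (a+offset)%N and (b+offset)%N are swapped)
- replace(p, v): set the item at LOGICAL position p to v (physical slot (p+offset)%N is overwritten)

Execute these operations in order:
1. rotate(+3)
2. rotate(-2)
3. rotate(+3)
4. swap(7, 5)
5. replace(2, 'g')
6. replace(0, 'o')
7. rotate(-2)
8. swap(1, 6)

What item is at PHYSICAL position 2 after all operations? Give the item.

Answer: A

Derivation:
After op 1 (rotate(+3)): offset=3, physical=[A,B,C,D,E,F,G,H,I], logical=[D,E,F,G,H,I,A,B,C]
After op 2 (rotate(-2)): offset=1, physical=[A,B,C,D,E,F,G,H,I], logical=[B,C,D,E,F,G,H,I,A]
After op 3 (rotate(+3)): offset=4, physical=[A,B,C,D,E,F,G,H,I], logical=[E,F,G,H,I,A,B,C,D]
After op 4 (swap(7, 5)): offset=4, physical=[C,B,A,D,E,F,G,H,I], logical=[E,F,G,H,I,C,B,A,D]
After op 5 (replace(2, 'g')): offset=4, physical=[C,B,A,D,E,F,g,H,I], logical=[E,F,g,H,I,C,B,A,D]
After op 6 (replace(0, 'o')): offset=4, physical=[C,B,A,D,o,F,g,H,I], logical=[o,F,g,H,I,C,B,A,D]
After op 7 (rotate(-2)): offset=2, physical=[C,B,A,D,o,F,g,H,I], logical=[A,D,o,F,g,H,I,C,B]
After op 8 (swap(1, 6)): offset=2, physical=[C,B,A,I,o,F,g,H,D], logical=[A,I,o,F,g,H,D,C,B]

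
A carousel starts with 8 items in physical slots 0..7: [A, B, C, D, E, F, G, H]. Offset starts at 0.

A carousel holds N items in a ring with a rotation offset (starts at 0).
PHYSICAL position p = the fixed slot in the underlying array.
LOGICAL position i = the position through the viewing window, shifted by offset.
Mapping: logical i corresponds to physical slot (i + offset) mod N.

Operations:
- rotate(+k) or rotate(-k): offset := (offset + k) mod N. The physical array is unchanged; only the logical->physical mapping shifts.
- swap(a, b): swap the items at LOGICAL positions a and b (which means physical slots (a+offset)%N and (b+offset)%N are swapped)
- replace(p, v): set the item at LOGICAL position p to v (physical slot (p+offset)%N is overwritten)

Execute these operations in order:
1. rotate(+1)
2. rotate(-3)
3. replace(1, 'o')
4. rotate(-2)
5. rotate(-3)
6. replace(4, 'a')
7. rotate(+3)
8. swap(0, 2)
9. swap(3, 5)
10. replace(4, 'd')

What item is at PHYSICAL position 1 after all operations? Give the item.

Answer: o

Derivation:
After op 1 (rotate(+1)): offset=1, physical=[A,B,C,D,E,F,G,H], logical=[B,C,D,E,F,G,H,A]
After op 2 (rotate(-3)): offset=6, physical=[A,B,C,D,E,F,G,H], logical=[G,H,A,B,C,D,E,F]
After op 3 (replace(1, 'o')): offset=6, physical=[A,B,C,D,E,F,G,o], logical=[G,o,A,B,C,D,E,F]
After op 4 (rotate(-2)): offset=4, physical=[A,B,C,D,E,F,G,o], logical=[E,F,G,o,A,B,C,D]
After op 5 (rotate(-3)): offset=1, physical=[A,B,C,D,E,F,G,o], logical=[B,C,D,E,F,G,o,A]
After op 6 (replace(4, 'a')): offset=1, physical=[A,B,C,D,E,a,G,o], logical=[B,C,D,E,a,G,o,A]
After op 7 (rotate(+3)): offset=4, physical=[A,B,C,D,E,a,G,o], logical=[E,a,G,o,A,B,C,D]
After op 8 (swap(0, 2)): offset=4, physical=[A,B,C,D,G,a,E,o], logical=[G,a,E,o,A,B,C,D]
After op 9 (swap(3, 5)): offset=4, physical=[A,o,C,D,G,a,E,B], logical=[G,a,E,B,A,o,C,D]
After op 10 (replace(4, 'd')): offset=4, physical=[d,o,C,D,G,a,E,B], logical=[G,a,E,B,d,o,C,D]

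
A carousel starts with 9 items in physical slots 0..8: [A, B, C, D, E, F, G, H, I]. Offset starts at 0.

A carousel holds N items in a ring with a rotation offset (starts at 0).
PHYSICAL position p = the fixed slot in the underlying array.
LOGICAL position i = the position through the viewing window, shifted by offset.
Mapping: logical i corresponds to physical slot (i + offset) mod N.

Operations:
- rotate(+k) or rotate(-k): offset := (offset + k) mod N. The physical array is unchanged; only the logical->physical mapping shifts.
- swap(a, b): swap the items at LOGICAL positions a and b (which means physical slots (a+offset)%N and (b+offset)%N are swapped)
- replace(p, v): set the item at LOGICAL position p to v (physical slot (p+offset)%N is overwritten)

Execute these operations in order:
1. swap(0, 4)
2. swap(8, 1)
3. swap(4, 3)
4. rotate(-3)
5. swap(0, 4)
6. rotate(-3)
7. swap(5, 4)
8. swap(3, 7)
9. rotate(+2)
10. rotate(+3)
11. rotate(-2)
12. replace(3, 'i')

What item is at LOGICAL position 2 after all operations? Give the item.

After op 1 (swap(0, 4)): offset=0, physical=[E,B,C,D,A,F,G,H,I], logical=[E,B,C,D,A,F,G,H,I]
After op 2 (swap(8, 1)): offset=0, physical=[E,I,C,D,A,F,G,H,B], logical=[E,I,C,D,A,F,G,H,B]
After op 3 (swap(4, 3)): offset=0, physical=[E,I,C,A,D,F,G,H,B], logical=[E,I,C,A,D,F,G,H,B]
After op 4 (rotate(-3)): offset=6, physical=[E,I,C,A,D,F,G,H,B], logical=[G,H,B,E,I,C,A,D,F]
After op 5 (swap(0, 4)): offset=6, physical=[E,G,C,A,D,F,I,H,B], logical=[I,H,B,E,G,C,A,D,F]
After op 6 (rotate(-3)): offset=3, physical=[E,G,C,A,D,F,I,H,B], logical=[A,D,F,I,H,B,E,G,C]
After op 7 (swap(5, 4)): offset=3, physical=[E,G,C,A,D,F,I,B,H], logical=[A,D,F,I,B,H,E,G,C]
After op 8 (swap(3, 7)): offset=3, physical=[E,I,C,A,D,F,G,B,H], logical=[A,D,F,G,B,H,E,I,C]
After op 9 (rotate(+2)): offset=5, physical=[E,I,C,A,D,F,G,B,H], logical=[F,G,B,H,E,I,C,A,D]
After op 10 (rotate(+3)): offset=8, physical=[E,I,C,A,D,F,G,B,H], logical=[H,E,I,C,A,D,F,G,B]
After op 11 (rotate(-2)): offset=6, physical=[E,I,C,A,D,F,G,B,H], logical=[G,B,H,E,I,C,A,D,F]
After op 12 (replace(3, 'i')): offset=6, physical=[i,I,C,A,D,F,G,B,H], logical=[G,B,H,i,I,C,A,D,F]

Answer: H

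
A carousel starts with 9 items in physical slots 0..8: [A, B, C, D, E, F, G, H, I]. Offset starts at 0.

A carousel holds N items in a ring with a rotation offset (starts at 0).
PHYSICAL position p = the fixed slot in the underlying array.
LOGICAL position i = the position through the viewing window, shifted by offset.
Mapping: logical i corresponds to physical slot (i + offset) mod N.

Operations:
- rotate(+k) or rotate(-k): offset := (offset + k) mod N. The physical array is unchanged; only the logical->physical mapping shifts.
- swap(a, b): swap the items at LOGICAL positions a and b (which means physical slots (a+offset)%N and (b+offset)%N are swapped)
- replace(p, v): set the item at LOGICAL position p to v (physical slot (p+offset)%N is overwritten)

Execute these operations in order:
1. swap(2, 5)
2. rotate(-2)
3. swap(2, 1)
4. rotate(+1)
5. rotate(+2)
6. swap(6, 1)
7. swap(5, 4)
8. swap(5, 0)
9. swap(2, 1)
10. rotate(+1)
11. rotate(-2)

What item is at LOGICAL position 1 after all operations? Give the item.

Answer: C

Derivation:
After op 1 (swap(2, 5)): offset=0, physical=[A,B,F,D,E,C,G,H,I], logical=[A,B,F,D,E,C,G,H,I]
After op 2 (rotate(-2)): offset=7, physical=[A,B,F,D,E,C,G,H,I], logical=[H,I,A,B,F,D,E,C,G]
After op 3 (swap(2, 1)): offset=7, physical=[I,B,F,D,E,C,G,H,A], logical=[H,A,I,B,F,D,E,C,G]
After op 4 (rotate(+1)): offset=8, physical=[I,B,F,D,E,C,G,H,A], logical=[A,I,B,F,D,E,C,G,H]
After op 5 (rotate(+2)): offset=1, physical=[I,B,F,D,E,C,G,H,A], logical=[B,F,D,E,C,G,H,A,I]
After op 6 (swap(6, 1)): offset=1, physical=[I,B,H,D,E,C,G,F,A], logical=[B,H,D,E,C,G,F,A,I]
After op 7 (swap(5, 4)): offset=1, physical=[I,B,H,D,E,G,C,F,A], logical=[B,H,D,E,G,C,F,A,I]
After op 8 (swap(5, 0)): offset=1, physical=[I,C,H,D,E,G,B,F,A], logical=[C,H,D,E,G,B,F,A,I]
After op 9 (swap(2, 1)): offset=1, physical=[I,C,D,H,E,G,B,F,A], logical=[C,D,H,E,G,B,F,A,I]
After op 10 (rotate(+1)): offset=2, physical=[I,C,D,H,E,G,B,F,A], logical=[D,H,E,G,B,F,A,I,C]
After op 11 (rotate(-2)): offset=0, physical=[I,C,D,H,E,G,B,F,A], logical=[I,C,D,H,E,G,B,F,A]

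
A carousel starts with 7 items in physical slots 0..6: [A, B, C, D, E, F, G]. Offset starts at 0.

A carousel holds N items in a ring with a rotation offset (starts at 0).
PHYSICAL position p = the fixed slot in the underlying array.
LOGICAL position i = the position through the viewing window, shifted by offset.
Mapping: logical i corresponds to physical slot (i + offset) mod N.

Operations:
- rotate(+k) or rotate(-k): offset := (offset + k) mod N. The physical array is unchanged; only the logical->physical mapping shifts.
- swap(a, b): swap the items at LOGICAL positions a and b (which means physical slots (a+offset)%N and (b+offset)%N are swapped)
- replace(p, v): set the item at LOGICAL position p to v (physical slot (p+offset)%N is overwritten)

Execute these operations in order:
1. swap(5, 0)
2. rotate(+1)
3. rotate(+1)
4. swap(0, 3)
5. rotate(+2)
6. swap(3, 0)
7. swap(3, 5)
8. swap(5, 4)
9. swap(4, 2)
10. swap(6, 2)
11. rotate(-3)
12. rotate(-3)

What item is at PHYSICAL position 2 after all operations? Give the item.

After op 1 (swap(5, 0)): offset=0, physical=[F,B,C,D,E,A,G], logical=[F,B,C,D,E,A,G]
After op 2 (rotate(+1)): offset=1, physical=[F,B,C,D,E,A,G], logical=[B,C,D,E,A,G,F]
After op 3 (rotate(+1)): offset=2, physical=[F,B,C,D,E,A,G], logical=[C,D,E,A,G,F,B]
After op 4 (swap(0, 3)): offset=2, physical=[F,B,A,D,E,C,G], logical=[A,D,E,C,G,F,B]
After op 5 (rotate(+2)): offset=4, physical=[F,B,A,D,E,C,G], logical=[E,C,G,F,B,A,D]
After op 6 (swap(3, 0)): offset=4, physical=[E,B,A,D,F,C,G], logical=[F,C,G,E,B,A,D]
After op 7 (swap(3, 5)): offset=4, physical=[A,B,E,D,F,C,G], logical=[F,C,G,A,B,E,D]
After op 8 (swap(5, 4)): offset=4, physical=[A,E,B,D,F,C,G], logical=[F,C,G,A,E,B,D]
After op 9 (swap(4, 2)): offset=4, physical=[A,G,B,D,F,C,E], logical=[F,C,E,A,G,B,D]
After op 10 (swap(6, 2)): offset=4, physical=[A,G,B,E,F,C,D], logical=[F,C,D,A,G,B,E]
After op 11 (rotate(-3)): offset=1, physical=[A,G,B,E,F,C,D], logical=[G,B,E,F,C,D,A]
After op 12 (rotate(-3)): offset=5, physical=[A,G,B,E,F,C,D], logical=[C,D,A,G,B,E,F]

Answer: B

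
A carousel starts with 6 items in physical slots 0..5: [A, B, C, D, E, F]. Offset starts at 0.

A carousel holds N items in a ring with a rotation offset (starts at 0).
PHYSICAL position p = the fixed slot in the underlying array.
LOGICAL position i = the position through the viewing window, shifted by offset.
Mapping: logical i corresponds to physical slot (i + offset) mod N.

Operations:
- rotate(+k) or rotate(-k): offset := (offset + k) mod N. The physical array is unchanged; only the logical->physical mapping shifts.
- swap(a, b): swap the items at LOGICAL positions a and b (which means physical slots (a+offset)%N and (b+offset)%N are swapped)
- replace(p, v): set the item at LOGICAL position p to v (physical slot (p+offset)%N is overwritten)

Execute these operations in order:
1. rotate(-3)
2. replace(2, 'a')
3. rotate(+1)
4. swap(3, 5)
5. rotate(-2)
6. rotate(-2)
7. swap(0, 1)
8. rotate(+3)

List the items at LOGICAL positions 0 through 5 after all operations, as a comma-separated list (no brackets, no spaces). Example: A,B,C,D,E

After op 1 (rotate(-3)): offset=3, physical=[A,B,C,D,E,F], logical=[D,E,F,A,B,C]
After op 2 (replace(2, 'a')): offset=3, physical=[A,B,C,D,E,a], logical=[D,E,a,A,B,C]
After op 3 (rotate(+1)): offset=4, physical=[A,B,C,D,E,a], logical=[E,a,A,B,C,D]
After op 4 (swap(3, 5)): offset=4, physical=[A,D,C,B,E,a], logical=[E,a,A,D,C,B]
After op 5 (rotate(-2)): offset=2, physical=[A,D,C,B,E,a], logical=[C,B,E,a,A,D]
After op 6 (rotate(-2)): offset=0, physical=[A,D,C,B,E,a], logical=[A,D,C,B,E,a]
After op 7 (swap(0, 1)): offset=0, physical=[D,A,C,B,E,a], logical=[D,A,C,B,E,a]
After op 8 (rotate(+3)): offset=3, physical=[D,A,C,B,E,a], logical=[B,E,a,D,A,C]

Answer: B,E,a,D,A,C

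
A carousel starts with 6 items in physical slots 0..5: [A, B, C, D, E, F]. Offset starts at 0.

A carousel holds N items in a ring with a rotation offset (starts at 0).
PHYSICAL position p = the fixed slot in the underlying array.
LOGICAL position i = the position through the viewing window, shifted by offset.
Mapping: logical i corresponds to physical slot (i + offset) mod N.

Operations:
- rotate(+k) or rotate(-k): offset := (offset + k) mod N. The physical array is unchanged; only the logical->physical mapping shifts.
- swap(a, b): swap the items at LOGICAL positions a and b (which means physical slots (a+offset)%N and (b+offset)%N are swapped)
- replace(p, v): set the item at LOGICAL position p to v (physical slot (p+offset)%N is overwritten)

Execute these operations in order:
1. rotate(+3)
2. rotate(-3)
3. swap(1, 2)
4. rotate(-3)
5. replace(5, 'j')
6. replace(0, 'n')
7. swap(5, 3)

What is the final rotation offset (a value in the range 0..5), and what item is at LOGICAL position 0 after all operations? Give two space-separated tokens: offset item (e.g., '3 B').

After op 1 (rotate(+3)): offset=3, physical=[A,B,C,D,E,F], logical=[D,E,F,A,B,C]
After op 2 (rotate(-3)): offset=0, physical=[A,B,C,D,E,F], logical=[A,B,C,D,E,F]
After op 3 (swap(1, 2)): offset=0, physical=[A,C,B,D,E,F], logical=[A,C,B,D,E,F]
After op 4 (rotate(-3)): offset=3, physical=[A,C,B,D,E,F], logical=[D,E,F,A,C,B]
After op 5 (replace(5, 'j')): offset=3, physical=[A,C,j,D,E,F], logical=[D,E,F,A,C,j]
After op 6 (replace(0, 'n')): offset=3, physical=[A,C,j,n,E,F], logical=[n,E,F,A,C,j]
After op 7 (swap(5, 3)): offset=3, physical=[j,C,A,n,E,F], logical=[n,E,F,j,C,A]

Answer: 3 n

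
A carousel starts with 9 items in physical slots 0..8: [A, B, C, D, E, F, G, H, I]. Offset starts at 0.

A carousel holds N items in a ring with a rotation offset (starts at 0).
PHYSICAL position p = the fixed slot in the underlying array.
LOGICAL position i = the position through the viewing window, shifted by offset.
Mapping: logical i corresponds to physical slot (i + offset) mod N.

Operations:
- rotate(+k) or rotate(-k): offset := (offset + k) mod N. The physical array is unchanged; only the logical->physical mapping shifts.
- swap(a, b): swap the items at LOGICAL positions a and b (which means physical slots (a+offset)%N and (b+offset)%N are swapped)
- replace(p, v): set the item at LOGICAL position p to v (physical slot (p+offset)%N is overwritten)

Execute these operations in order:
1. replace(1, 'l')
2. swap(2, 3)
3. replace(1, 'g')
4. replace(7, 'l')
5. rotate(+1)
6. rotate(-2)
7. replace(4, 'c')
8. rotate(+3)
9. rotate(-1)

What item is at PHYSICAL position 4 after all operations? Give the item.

Answer: E

Derivation:
After op 1 (replace(1, 'l')): offset=0, physical=[A,l,C,D,E,F,G,H,I], logical=[A,l,C,D,E,F,G,H,I]
After op 2 (swap(2, 3)): offset=0, physical=[A,l,D,C,E,F,G,H,I], logical=[A,l,D,C,E,F,G,H,I]
After op 3 (replace(1, 'g')): offset=0, physical=[A,g,D,C,E,F,G,H,I], logical=[A,g,D,C,E,F,G,H,I]
After op 4 (replace(7, 'l')): offset=0, physical=[A,g,D,C,E,F,G,l,I], logical=[A,g,D,C,E,F,G,l,I]
After op 5 (rotate(+1)): offset=1, physical=[A,g,D,C,E,F,G,l,I], logical=[g,D,C,E,F,G,l,I,A]
After op 6 (rotate(-2)): offset=8, physical=[A,g,D,C,E,F,G,l,I], logical=[I,A,g,D,C,E,F,G,l]
After op 7 (replace(4, 'c')): offset=8, physical=[A,g,D,c,E,F,G,l,I], logical=[I,A,g,D,c,E,F,G,l]
After op 8 (rotate(+3)): offset=2, physical=[A,g,D,c,E,F,G,l,I], logical=[D,c,E,F,G,l,I,A,g]
After op 9 (rotate(-1)): offset=1, physical=[A,g,D,c,E,F,G,l,I], logical=[g,D,c,E,F,G,l,I,A]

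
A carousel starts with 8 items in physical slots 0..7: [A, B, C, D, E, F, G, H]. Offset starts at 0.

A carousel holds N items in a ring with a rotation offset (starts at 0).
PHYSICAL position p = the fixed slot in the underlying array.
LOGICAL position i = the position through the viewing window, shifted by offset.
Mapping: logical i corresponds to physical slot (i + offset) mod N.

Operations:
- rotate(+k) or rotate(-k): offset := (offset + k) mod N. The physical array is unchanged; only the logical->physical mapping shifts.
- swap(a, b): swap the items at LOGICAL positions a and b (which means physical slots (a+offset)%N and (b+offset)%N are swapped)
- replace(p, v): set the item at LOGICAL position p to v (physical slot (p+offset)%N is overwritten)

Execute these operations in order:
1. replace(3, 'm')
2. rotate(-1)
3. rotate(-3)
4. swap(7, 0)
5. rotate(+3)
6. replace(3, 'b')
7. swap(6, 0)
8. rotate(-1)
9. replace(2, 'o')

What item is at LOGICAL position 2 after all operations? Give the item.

Answer: o

Derivation:
After op 1 (replace(3, 'm')): offset=0, physical=[A,B,C,m,E,F,G,H], logical=[A,B,C,m,E,F,G,H]
After op 2 (rotate(-1)): offset=7, physical=[A,B,C,m,E,F,G,H], logical=[H,A,B,C,m,E,F,G]
After op 3 (rotate(-3)): offset=4, physical=[A,B,C,m,E,F,G,H], logical=[E,F,G,H,A,B,C,m]
After op 4 (swap(7, 0)): offset=4, physical=[A,B,C,E,m,F,G,H], logical=[m,F,G,H,A,B,C,E]
After op 5 (rotate(+3)): offset=7, physical=[A,B,C,E,m,F,G,H], logical=[H,A,B,C,E,m,F,G]
After op 6 (replace(3, 'b')): offset=7, physical=[A,B,b,E,m,F,G,H], logical=[H,A,B,b,E,m,F,G]
After op 7 (swap(6, 0)): offset=7, physical=[A,B,b,E,m,H,G,F], logical=[F,A,B,b,E,m,H,G]
After op 8 (rotate(-1)): offset=6, physical=[A,B,b,E,m,H,G,F], logical=[G,F,A,B,b,E,m,H]
After op 9 (replace(2, 'o')): offset=6, physical=[o,B,b,E,m,H,G,F], logical=[G,F,o,B,b,E,m,H]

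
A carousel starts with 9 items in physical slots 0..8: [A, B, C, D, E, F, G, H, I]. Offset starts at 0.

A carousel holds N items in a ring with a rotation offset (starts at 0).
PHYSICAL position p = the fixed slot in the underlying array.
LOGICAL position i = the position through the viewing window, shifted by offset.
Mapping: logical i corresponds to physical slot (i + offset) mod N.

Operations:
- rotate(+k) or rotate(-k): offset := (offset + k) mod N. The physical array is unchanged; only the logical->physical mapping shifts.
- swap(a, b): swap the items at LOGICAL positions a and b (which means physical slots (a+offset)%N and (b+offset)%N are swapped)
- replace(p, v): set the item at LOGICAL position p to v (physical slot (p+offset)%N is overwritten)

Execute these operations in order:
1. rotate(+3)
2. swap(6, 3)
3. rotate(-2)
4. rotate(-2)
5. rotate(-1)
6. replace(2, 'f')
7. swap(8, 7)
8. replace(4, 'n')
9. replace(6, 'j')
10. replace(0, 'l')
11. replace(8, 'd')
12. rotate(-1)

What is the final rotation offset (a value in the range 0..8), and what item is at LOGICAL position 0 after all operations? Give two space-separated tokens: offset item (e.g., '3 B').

After op 1 (rotate(+3)): offset=3, physical=[A,B,C,D,E,F,G,H,I], logical=[D,E,F,G,H,I,A,B,C]
After op 2 (swap(6, 3)): offset=3, physical=[G,B,C,D,E,F,A,H,I], logical=[D,E,F,A,H,I,G,B,C]
After op 3 (rotate(-2)): offset=1, physical=[G,B,C,D,E,F,A,H,I], logical=[B,C,D,E,F,A,H,I,G]
After op 4 (rotate(-2)): offset=8, physical=[G,B,C,D,E,F,A,H,I], logical=[I,G,B,C,D,E,F,A,H]
After op 5 (rotate(-1)): offset=7, physical=[G,B,C,D,E,F,A,H,I], logical=[H,I,G,B,C,D,E,F,A]
After op 6 (replace(2, 'f')): offset=7, physical=[f,B,C,D,E,F,A,H,I], logical=[H,I,f,B,C,D,E,F,A]
After op 7 (swap(8, 7)): offset=7, physical=[f,B,C,D,E,A,F,H,I], logical=[H,I,f,B,C,D,E,A,F]
After op 8 (replace(4, 'n')): offset=7, physical=[f,B,n,D,E,A,F,H,I], logical=[H,I,f,B,n,D,E,A,F]
After op 9 (replace(6, 'j')): offset=7, physical=[f,B,n,D,j,A,F,H,I], logical=[H,I,f,B,n,D,j,A,F]
After op 10 (replace(0, 'l')): offset=7, physical=[f,B,n,D,j,A,F,l,I], logical=[l,I,f,B,n,D,j,A,F]
After op 11 (replace(8, 'd')): offset=7, physical=[f,B,n,D,j,A,d,l,I], logical=[l,I,f,B,n,D,j,A,d]
After op 12 (rotate(-1)): offset=6, physical=[f,B,n,D,j,A,d,l,I], logical=[d,l,I,f,B,n,D,j,A]

Answer: 6 d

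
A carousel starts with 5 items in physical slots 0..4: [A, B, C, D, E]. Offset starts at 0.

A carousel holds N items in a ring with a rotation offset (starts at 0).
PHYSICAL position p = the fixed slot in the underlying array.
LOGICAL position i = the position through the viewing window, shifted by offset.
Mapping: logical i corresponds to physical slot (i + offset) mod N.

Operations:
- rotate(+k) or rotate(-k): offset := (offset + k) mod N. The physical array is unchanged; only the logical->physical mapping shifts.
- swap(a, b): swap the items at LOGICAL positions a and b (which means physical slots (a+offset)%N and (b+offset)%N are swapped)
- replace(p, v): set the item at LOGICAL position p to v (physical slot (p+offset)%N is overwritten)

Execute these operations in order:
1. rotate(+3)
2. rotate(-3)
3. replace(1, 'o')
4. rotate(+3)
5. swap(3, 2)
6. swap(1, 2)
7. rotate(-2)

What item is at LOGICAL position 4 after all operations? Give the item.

Answer: E

Derivation:
After op 1 (rotate(+3)): offset=3, physical=[A,B,C,D,E], logical=[D,E,A,B,C]
After op 2 (rotate(-3)): offset=0, physical=[A,B,C,D,E], logical=[A,B,C,D,E]
After op 3 (replace(1, 'o')): offset=0, physical=[A,o,C,D,E], logical=[A,o,C,D,E]
After op 4 (rotate(+3)): offset=3, physical=[A,o,C,D,E], logical=[D,E,A,o,C]
After op 5 (swap(3, 2)): offset=3, physical=[o,A,C,D,E], logical=[D,E,o,A,C]
After op 6 (swap(1, 2)): offset=3, physical=[E,A,C,D,o], logical=[D,o,E,A,C]
After op 7 (rotate(-2)): offset=1, physical=[E,A,C,D,o], logical=[A,C,D,o,E]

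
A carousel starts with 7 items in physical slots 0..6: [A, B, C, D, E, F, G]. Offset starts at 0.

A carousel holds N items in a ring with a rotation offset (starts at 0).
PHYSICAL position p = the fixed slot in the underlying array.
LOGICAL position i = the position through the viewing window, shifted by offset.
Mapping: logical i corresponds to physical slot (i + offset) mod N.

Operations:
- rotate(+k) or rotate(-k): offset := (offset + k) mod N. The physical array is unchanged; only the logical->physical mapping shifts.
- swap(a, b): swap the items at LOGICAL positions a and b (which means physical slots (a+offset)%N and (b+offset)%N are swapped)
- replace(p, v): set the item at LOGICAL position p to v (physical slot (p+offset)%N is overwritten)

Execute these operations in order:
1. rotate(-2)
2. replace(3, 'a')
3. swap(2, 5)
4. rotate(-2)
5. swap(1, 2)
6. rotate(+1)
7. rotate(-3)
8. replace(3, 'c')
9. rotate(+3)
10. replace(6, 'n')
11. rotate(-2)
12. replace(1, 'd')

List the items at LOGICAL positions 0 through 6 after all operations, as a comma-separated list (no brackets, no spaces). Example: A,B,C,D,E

Answer: C,d,c,E,G,D,a

Derivation:
After op 1 (rotate(-2)): offset=5, physical=[A,B,C,D,E,F,G], logical=[F,G,A,B,C,D,E]
After op 2 (replace(3, 'a')): offset=5, physical=[A,a,C,D,E,F,G], logical=[F,G,A,a,C,D,E]
After op 3 (swap(2, 5)): offset=5, physical=[D,a,C,A,E,F,G], logical=[F,G,D,a,C,A,E]
After op 4 (rotate(-2)): offset=3, physical=[D,a,C,A,E,F,G], logical=[A,E,F,G,D,a,C]
After op 5 (swap(1, 2)): offset=3, physical=[D,a,C,A,F,E,G], logical=[A,F,E,G,D,a,C]
After op 6 (rotate(+1)): offset=4, physical=[D,a,C,A,F,E,G], logical=[F,E,G,D,a,C,A]
After op 7 (rotate(-3)): offset=1, physical=[D,a,C,A,F,E,G], logical=[a,C,A,F,E,G,D]
After op 8 (replace(3, 'c')): offset=1, physical=[D,a,C,A,c,E,G], logical=[a,C,A,c,E,G,D]
After op 9 (rotate(+3)): offset=4, physical=[D,a,C,A,c,E,G], logical=[c,E,G,D,a,C,A]
After op 10 (replace(6, 'n')): offset=4, physical=[D,a,C,n,c,E,G], logical=[c,E,G,D,a,C,n]
After op 11 (rotate(-2)): offset=2, physical=[D,a,C,n,c,E,G], logical=[C,n,c,E,G,D,a]
After op 12 (replace(1, 'd')): offset=2, physical=[D,a,C,d,c,E,G], logical=[C,d,c,E,G,D,a]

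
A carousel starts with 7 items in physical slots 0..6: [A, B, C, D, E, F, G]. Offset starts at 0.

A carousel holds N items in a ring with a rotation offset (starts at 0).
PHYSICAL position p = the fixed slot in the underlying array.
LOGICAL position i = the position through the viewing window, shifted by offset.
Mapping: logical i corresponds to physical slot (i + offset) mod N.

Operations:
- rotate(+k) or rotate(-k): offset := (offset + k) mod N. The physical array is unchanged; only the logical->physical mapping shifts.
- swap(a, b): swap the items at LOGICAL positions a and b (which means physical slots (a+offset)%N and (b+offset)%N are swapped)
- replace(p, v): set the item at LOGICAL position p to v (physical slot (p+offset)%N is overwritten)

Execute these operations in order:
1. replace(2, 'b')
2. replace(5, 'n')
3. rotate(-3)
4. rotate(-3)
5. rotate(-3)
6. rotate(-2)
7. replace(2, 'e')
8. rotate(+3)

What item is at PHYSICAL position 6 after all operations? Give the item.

Answer: G

Derivation:
After op 1 (replace(2, 'b')): offset=0, physical=[A,B,b,D,E,F,G], logical=[A,B,b,D,E,F,G]
After op 2 (replace(5, 'n')): offset=0, physical=[A,B,b,D,E,n,G], logical=[A,B,b,D,E,n,G]
After op 3 (rotate(-3)): offset=4, physical=[A,B,b,D,E,n,G], logical=[E,n,G,A,B,b,D]
After op 4 (rotate(-3)): offset=1, physical=[A,B,b,D,E,n,G], logical=[B,b,D,E,n,G,A]
After op 5 (rotate(-3)): offset=5, physical=[A,B,b,D,E,n,G], logical=[n,G,A,B,b,D,E]
After op 6 (rotate(-2)): offset=3, physical=[A,B,b,D,E,n,G], logical=[D,E,n,G,A,B,b]
After op 7 (replace(2, 'e')): offset=3, physical=[A,B,b,D,E,e,G], logical=[D,E,e,G,A,B,b]
After op 8 (rotate(+3)): offset=6, physical=[A,B,b,D,E,e,G], logical=[G,A,B,b,D,E,e]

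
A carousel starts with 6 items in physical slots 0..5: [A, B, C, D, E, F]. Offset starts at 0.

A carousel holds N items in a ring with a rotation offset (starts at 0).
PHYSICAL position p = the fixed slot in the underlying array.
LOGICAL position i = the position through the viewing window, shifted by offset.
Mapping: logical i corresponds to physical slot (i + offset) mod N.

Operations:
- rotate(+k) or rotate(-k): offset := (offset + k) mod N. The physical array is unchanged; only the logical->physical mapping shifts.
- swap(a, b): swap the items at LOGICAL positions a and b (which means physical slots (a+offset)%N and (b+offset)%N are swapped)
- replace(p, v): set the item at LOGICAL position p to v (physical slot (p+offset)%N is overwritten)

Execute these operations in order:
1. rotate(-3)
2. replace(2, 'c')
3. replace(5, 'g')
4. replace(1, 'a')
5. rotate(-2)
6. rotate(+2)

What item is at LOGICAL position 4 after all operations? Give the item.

After op 1 (rotate(-3)): offset=3, physical=[A,B,C,D,E,F], logical=[D,E,F,A,B,C]
After op 2 (replace(2, 'c')): offset=3, physical=[A,B,C,D,E,c], logical=[D,E,c,A,B,C]
After op 3 (replace(5, 'g')): offset=3, physical=[A,B,g,D,E,c], logical=[D,E,c,A,B,g]
After op 4 (replace(1, 'a')): offset=3, physical=[A,B,g,D,a,c], logical=[D,a,c,A,B,g]
After op 5 (rotate(-2)): offset=1, physical=[A,B,g,D,a,c], logical=[B,g,D,a,c,A]
After op 6 (rotate(+2)): offset=3, physical=[A,B,g,D,a,c], logical=[D,a,c,A,B,g]

Answer: B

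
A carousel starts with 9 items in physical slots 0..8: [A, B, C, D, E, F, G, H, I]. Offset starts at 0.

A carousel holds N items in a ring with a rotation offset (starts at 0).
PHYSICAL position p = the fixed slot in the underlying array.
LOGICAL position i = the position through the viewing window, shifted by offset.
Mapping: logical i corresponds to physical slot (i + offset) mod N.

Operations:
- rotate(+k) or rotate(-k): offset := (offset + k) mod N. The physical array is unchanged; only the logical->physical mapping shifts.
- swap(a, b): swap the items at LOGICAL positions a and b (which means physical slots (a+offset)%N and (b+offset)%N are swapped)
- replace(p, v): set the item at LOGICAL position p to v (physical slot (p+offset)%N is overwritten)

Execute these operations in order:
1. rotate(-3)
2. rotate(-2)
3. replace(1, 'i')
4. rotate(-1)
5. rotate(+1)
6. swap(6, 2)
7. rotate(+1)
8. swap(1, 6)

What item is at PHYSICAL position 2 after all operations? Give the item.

Answer: B

Derivation:
After op 1 (rotate(-3)): offset=6, physical=[A,B,C,D,E,F,G,H,I], logical=[G,H,I,A,B,C,D,E,F]
After op 2 (rotate(-2)): offset=4, physical=[A,B,C,D,E,F,G,H,I], logical=[E,F,G,H,I,A,B,C,D]
After op 3 (replace(1, 'i')): offset=4, physical=[A,B,C,D,E,i,G,H,I], logical=[E,i,G,H,I,A,B,C,D]
After op 4 (rotate(-1)): offset=3, physical=[A,B,C,D,E,i,G,H,I], logical=[D,E,i,G,H,I,A,B,C]
After op 5 (rotate(+1)): offset=4, physical=[A,B,C,D,E,i,G,H,I], logical=[E,i,G,H,I,A,B,C,D]
After op 6 (swap(6, 2)): offset=4, physical=[A,G,C,D,E,i,B,H,I], logical=[E,i,B,H,I,A,G,C,D]
After op 7 (rotate(+1)): offset=5, physical=[A,G,C,D,E,i,B,H,I], logical=[i,B,H,I,A,G,C,D,E]
After op 8 (swap(1, 6)): offset=5, physical=[A,G,B,D,E,i,C,H,I], logical=[i,C,H,I,A,G,B,D,E]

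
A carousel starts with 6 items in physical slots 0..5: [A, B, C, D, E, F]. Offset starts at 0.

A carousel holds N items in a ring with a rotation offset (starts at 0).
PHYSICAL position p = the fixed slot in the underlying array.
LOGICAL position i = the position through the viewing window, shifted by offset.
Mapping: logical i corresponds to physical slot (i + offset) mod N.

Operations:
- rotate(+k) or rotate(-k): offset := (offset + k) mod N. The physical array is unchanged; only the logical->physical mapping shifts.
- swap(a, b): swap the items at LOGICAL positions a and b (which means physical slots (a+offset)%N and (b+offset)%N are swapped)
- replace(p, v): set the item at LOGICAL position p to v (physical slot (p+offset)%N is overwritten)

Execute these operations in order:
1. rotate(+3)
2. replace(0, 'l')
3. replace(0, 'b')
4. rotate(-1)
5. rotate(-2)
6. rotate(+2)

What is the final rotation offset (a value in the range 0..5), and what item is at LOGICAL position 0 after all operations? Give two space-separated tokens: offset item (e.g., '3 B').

After op 1 (rotate(+3)): offset=3, physical=[A,B,C,D,E,F], logical=[D,E,F,A,B,C]
After op 2 (replace(0, 'l')): offset=3, physical=[A,B,C,l,E,F], logical=[l,E,F,A,B,C]
After op 3 (replace(0, 'b')): offset=3, physical=[A,B,C,b,E,F], logical=[b,E,F,A,B,C]
After op 4 (rotate(-1)): offset=2, physical=[A,B,C,b,E,F], logical=[C,b,E,F,A,B]
After op 5 (rotate(-2)): offset=0, physical=[A,B,C,b,E,F], logical=[A,B,C,b,E,F]
After op 6 (rotate(+2)): offset=2, physical=[A,B,C,b,E,F], logical=[C,b,E,F,A,B]

Answer: 2 C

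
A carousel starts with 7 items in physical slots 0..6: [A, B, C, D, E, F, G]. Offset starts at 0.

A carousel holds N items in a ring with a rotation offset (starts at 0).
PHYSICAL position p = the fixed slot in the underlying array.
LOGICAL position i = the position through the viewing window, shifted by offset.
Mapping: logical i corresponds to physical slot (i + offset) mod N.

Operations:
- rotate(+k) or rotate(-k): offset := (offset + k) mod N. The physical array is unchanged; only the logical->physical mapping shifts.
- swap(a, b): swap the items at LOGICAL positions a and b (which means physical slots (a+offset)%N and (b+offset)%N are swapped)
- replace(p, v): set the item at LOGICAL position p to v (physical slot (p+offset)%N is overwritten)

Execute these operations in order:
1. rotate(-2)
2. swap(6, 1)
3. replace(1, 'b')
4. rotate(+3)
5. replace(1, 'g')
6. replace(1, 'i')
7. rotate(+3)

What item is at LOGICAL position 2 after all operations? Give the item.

Answer: b

Derivation:
After op 1 (rotate(-2)): offset=5, physical=[A,B,C,D,E,F,G], logical=[F,G,A,B,C,D,E]
After op 2 (swap(6, 1)): offset=5, physical=[A,B,C,D,G,F,E], logical=[F,E,A,B,C,D,G]
After op 3 (replace(1, 'b')): offset=5, physical=[A,B,C,D,G,F,b], logical=[F,b,A,B,C,D,G]
After op 4 (rotate(+3)): offset=1, physical=[A,B,C,D,G,F,b], logical=[B,C,D,G,F,b,A]
After op 5 (replace(1, 'g')): offset=1, physical=[A,B,g,D,G,F,b], logical=[B,g,D,G,F,b,A]
After op 6 (replace(1, 'i')): offset=1, physical=[A,B,i,D,G,F,b], logical=[B,i,D,G,F,b,A]
After op 7 (rotate(+3)): offset=4, physical=[A,B,i,D,G,F,b], logical=[G,F,b,A,B,i,D]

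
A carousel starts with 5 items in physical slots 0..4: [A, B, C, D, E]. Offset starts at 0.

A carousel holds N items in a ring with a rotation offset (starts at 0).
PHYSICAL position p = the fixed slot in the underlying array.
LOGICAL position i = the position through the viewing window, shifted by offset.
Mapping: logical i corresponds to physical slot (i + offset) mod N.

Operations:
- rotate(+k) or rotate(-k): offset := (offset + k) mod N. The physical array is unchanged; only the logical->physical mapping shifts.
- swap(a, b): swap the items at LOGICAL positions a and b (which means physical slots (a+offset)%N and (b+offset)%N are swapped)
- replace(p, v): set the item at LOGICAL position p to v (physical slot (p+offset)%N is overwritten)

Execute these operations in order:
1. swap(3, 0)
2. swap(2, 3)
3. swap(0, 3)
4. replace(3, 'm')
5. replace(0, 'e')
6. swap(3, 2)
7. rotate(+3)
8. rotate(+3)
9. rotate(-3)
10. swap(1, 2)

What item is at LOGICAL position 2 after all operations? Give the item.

After op 1 (swap(3, 0)): offset=0, physical=[D,B,C,A,E], logical=[D,B,C,A,E]
After op 2 (swap(2, 3)): offset=0, physical=[D,B,A,C,E], logical=[D,B,A,C,E]
After op 3 (swap(0, 3)): offset=0, physical=[C,B,A,D,E], logical=[C,B,A,D,E]
After op 4 (replace(3, 'm')): offset=0, physical=[C,B,A,m,E], logical=[C,B,A,m,E]
After op 5 (replace(0, 'e')): offset=0, physical=[e,B,A,m,E], logical=[e,B,A,m,E]
After op 6 (swap(3, 2)): offset=0, physical=[e,B,m,A,E], logical=[e,B,m,A,E]
After op 7 (rotate(+3)): offset=3, physical=[e,B,m,A,E], logical=[A,E,e,B,m]
After op 8 (rotate(+3)): offset=1, physical=[e,B,m,A,E], logical=[B,m,A,E,e]
After op 9 (rotate(-3)): offset=3, physical=[e,B,m,A,E], logical=[A,E,e,B,m]
After op 10 (swap(1, 2)): offset=3, physical=[E,B,m,A,e], logical=[A,e,E,B,m]

Answer: E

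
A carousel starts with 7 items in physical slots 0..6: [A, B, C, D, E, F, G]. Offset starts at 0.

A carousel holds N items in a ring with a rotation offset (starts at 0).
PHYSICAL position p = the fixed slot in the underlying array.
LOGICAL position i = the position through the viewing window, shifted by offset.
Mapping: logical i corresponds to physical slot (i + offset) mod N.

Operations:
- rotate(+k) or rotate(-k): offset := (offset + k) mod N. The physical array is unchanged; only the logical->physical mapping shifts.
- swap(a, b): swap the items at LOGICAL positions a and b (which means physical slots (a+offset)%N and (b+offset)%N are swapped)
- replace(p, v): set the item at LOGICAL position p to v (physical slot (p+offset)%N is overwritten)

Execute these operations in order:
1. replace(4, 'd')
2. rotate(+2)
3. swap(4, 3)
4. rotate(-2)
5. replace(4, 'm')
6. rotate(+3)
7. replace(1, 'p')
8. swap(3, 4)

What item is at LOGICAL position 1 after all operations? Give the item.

After op 1 (replace(4, 'd')): offset=0, physical=[A,B,C,D,d,F,G], logical=[A,B,C,D,d,F,G]
After op 2 (rotate(+2)): offset=2, physical=[A,B,C,D,d,F,G], logical=[C,D,d,F,G,A,B]
After op 3 (swap(4, 3)): offset=2, physical=[A,B,C,D,d,G,F], logical=[C,D,d,G,F,A,B]
After op 4 (rotate(-2)): offset=0, physical=[A,B,C,D,d,G,F], logical=[A,B,C,D,d,G,F]
After op 5 (replace(4, 'm')): offset=0, physical=[A,B,C,D,m,G,F], logical=[A,B,C,D,m,G,F]
After op 6 (rotate(+3)): offset=3, physical=[A,B,C,D,m,G,F], logical=[D,m,G,F,A,B,C]
After op 7 (replace(1, 'p')): offset=3, physical=[A,B,C,D,p,G,F], logical=[D,p,G,F,A,B,C]
After op 8 (swap(3, 4)): offset=3, physical=[F,B,C,D,p,G,A], logical=[D,p,G,A,F,B,C]

Answer: p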